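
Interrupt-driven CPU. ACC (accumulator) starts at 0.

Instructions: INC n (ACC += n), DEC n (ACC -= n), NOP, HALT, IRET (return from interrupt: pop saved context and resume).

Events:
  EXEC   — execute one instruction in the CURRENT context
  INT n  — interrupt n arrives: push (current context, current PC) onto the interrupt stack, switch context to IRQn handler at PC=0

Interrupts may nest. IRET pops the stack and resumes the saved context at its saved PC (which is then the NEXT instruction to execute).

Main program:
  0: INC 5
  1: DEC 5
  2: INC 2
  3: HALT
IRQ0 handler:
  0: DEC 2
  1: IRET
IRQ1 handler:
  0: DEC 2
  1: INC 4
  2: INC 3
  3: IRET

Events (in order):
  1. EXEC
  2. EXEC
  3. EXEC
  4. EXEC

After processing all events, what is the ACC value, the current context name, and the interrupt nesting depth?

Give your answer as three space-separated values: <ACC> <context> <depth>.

Event 1 (EXEC): [MAIN] PC=0: INC 5 -> ACC=5
Event 2 (EXEC): [MAIN] PC=1: DEC 5 -> ACC=0
Event 3 (EXEC): [MAIN] PC=2: INC 2 -> ACC=2
Event 4 (EXEC): [MAIN] PC=3: HALT

Answer: 2 MAIN 0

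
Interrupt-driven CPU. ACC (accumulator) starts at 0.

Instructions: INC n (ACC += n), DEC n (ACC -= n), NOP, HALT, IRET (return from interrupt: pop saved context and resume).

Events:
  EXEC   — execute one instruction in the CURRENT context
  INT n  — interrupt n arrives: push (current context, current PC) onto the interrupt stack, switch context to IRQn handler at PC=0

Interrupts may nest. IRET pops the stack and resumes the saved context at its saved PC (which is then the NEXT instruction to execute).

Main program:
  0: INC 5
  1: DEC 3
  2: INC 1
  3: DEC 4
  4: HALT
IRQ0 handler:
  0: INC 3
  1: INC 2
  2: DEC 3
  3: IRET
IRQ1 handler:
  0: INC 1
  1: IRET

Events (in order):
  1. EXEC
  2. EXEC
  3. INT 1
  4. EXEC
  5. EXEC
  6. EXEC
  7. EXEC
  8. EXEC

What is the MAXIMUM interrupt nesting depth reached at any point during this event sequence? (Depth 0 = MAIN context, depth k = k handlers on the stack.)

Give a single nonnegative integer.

Answer: 1

Derivation:
Event 1 (EXEC): [MAIN] PC=0: INC 5 -> ACC=5 [depth=0]
Event 2 (EXEC): [MAIN] PC=1: DEC 3 -> ACC=2 [depth=0]
Event 3 (INT 1): INT 1 arrives: push (MAIN, PC=2), enter IRQ1 at PC=0 (depth now 1) [depth=1]
Event 4 (EXEC): [IRQ1] PC=0: INC 1 -> ACC=3 [depth=1]
Event 5 (EXEC): [IRQ1] PC=1: IRET -> resume MAIN at PC=2 (depth now 0) [depth=0]
Event 6 (EXEC): [MAIN] PC=2: INC 1 -> ACC=4 [depth=0]
Event 7 (EXEC): [MAIN] PC=3: DEC 4 -> ACC=0 [depth=0]
Event 8 (EXEC): [MAIN] PC=4: HALT [depth=0]
Max depth observed: 1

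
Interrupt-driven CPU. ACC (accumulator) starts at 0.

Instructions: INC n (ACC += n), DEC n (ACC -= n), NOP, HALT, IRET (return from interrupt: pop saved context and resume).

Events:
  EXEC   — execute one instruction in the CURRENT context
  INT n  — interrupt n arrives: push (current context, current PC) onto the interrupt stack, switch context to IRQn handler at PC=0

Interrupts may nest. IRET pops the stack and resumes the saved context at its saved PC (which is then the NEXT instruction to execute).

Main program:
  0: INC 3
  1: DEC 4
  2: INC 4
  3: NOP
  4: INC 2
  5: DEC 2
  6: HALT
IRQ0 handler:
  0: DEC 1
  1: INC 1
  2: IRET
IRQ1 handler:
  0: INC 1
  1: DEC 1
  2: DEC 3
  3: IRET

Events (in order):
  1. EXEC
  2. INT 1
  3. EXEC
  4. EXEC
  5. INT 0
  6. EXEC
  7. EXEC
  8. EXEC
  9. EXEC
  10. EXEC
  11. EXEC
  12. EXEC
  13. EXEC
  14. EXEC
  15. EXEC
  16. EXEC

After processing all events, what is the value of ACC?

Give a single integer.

Answer: 0

Derivation:
Event 1 (EXEC): [MAIN] PC=0: INC 3 -> ACC=3
Event 2 (INT 1): INT 1 arrives: push (MAIN, PC=1), enter IRQ1 at PC=0 (depth now 1)
Event 3 (EXEC): [IRQ1] PC=0: INC 1 -> ACC=4
Event 4 (EXEC): [IRQ1] PC=1: DEC 1 -> ACC=3
Event 5 (INT 0): INT 0 arrives: push (IRQ1, PC=2), enter IRQ0 at PC=0 (depth now 2)
Event 6 (EXEC): [IRQ0] PC=0: DEC 1 -> ACC=2
Event 7 (EXEC): [IRQ0] PC=1: INC 1 -> ACC=3
Event 8 (EXEC): [IRQ0] PC=2: IRET -> resume IRQ1 at PC=2 (depth now 1)
Event 9 (EXEC): [IRQ1] PC=2: DEC 3 -> ACC=0
Event 10 (EXEC): [IRQ1] PC=3: IRET -> resume MAIN at PC=1 (depth now 0)
Event 11 (EXEC): [MAIN] PC=1: DEC 4 -> ACC=-4
Event 12 (EXEC): [MAIN] PC=2: INC 4 -> ACC=0
Event 13 (EXEC): [MAIN] PC=3: NOP
Event 14 (EXEC): [MAIN] PC=4: INC 2 -> ACC=2
Event 15 (EXEC): [MAIN] PC=5: DEC 2 -> ACC=0
Event 16 (EXEC): [MAIN] PC=6: HALT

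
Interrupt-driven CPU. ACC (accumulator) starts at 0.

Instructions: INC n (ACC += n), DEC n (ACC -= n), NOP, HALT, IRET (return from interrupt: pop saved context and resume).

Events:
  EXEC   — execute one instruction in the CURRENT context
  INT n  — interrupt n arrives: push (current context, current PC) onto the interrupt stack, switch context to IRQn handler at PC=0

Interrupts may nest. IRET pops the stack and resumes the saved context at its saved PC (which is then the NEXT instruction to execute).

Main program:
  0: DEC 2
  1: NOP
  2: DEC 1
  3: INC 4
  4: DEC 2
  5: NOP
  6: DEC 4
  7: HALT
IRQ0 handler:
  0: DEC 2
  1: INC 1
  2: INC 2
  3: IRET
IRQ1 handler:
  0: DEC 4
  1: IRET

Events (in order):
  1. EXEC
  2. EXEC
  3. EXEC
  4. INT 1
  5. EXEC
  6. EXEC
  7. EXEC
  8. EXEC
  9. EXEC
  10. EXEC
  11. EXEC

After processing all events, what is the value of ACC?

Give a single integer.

Answer: -9

Derivation:
Event 1 (EXEC): [MAIN] PC=0: DEC 2 -> ACC=-2
Event 2 (EXEC): [MAIN] PC=1: NOP
Event 3 (EXEC): [MAIN] PC=2: DEC 1 -> ACC=-3
Event 4 (INT 1): INT 1 arrives: push (MAIN, PC=3), enter IRQ1 at PC=0 (depth now 1)
Event 5 (EXEC): [IRQ1] PC=0: DEC 4 -> ACC=-7
Event 6 (EXEC): [IRQ1] PC=1: IRET -> resume MAIN at PC=3 (depth now 0)
Event 7 (EXEC): [MAIN] PC=3: INC 4 -> ACC=-3
Event 8 (EXEC): [MAIN] PC=4: DEC 2 -> ACC=-5
Event 9 (EXEC): [MAIN] PC=5: NOP
Event 10 (EXEC): [MAIN] PC=6: DEC 4 -> ACC=-9
Event 11 (EXEC): [MAIN] PC=7: HALT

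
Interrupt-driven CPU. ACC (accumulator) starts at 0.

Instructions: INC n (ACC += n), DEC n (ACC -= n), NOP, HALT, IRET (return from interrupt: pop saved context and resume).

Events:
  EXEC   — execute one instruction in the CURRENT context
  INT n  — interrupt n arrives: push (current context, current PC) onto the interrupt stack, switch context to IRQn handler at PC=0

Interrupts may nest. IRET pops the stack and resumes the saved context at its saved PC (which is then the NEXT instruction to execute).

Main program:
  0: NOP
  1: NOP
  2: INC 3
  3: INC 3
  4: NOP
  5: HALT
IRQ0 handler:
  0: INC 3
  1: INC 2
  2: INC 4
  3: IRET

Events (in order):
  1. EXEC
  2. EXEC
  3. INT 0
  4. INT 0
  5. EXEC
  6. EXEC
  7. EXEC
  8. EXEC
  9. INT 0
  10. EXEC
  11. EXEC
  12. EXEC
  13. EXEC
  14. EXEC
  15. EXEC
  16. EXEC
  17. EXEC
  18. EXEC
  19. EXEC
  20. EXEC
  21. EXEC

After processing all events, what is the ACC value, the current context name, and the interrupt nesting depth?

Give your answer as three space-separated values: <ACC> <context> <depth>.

Event 1 (EXEC): [MAIN] PC=0: NOP
Event 2 (EXEC): [MAIN] PC=1: NOP
Event 3 (INT 0): INT 0 arrives: push (MAIN, PC=2), enter IRQ0 at PC=0 (depth now 1)
Event 4 (INT 0): INT 0 arrives: push (IRQ0, PC=0), enter IRQ0 at PC=0 (depth now 2)
Event 5 (EXEC): [IRQ0] PC=0: INC 3 -> ACC=3
Event 6 (EXEC): [IRQ0] PC=1: INC 2 -> ACC=5
Event 7 (EXEC): [IRQ0] PC=2: INC 4 -> ACC=9
Event 8 (EXEC): [IRQ0] PC=3: IRET -> resume IRQ0 at PC=0 (depth now 1)
Event 9 (INT 0): INT 0 arrives: push (IRQ0, PC=0), enter IRQ0 at PC=0 (depth now 2)
Event 10 (EXEC): [IRQ0] PC=0: INC 3 -> ACC=12
Event 11 (EXEC): [IRQ0] PC=1: INC 2 -> ACC=14
Event 12 (EXEC): [IRQ0] PC=2: INC 4 -> ACC=18
Event 13 (EXEC): [IRQ0] PC=3: IRET -> resume IRQ0 at PC=0 (depth now 1)
Event 14 (EXEC): [IRQ0] PC=0: INC 3 -> ACC=21
Event 15 (EXEC): [IRQ0] PC=1: INC 2 -> ACC=23
Event 16 (EXEC): [IRQ0] PC=2: INC 4 -> ACC=27
Event 17 (EXEC): [IRQ0] PC=3: IRET -> resume MAIN at PC=2 (depth now 0)
Event 18 (EXEC): [MAIN] PC=2: INC 3 -> ACC=30
Event 19 (EXEC): [MAIN] PC=3: INC 3 -> ACC=33
Event 20 (EXEC): [MAIN] PC=4: NOP
Event 21 (EXEC): [MAIN] PC=5: HALT

Answer: 33 MAIN 0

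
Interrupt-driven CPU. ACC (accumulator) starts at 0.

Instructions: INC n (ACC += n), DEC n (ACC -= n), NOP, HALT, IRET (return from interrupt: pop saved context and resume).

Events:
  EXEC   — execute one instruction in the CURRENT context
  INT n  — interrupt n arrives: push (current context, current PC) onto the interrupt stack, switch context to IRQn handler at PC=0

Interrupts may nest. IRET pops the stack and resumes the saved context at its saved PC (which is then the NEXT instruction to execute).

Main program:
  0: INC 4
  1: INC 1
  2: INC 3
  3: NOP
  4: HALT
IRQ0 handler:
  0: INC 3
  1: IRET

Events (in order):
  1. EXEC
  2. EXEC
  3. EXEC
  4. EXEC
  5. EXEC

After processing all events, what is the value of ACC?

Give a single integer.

Event 1 (EXEC): [MAIN] PC=0: INC 4 -> ACC=4
Event 2 (EXEC): [MAIN] PC=1: INC 1 -> ACC=5
Event 3 (EXEC): [MAIN] PC=2: INC 3 -> ACC=8
Event 4 (EXEC): [MAIN] PC=3: NOP
Event 5 (EXEC): [MAIN] PC=4: HALT

Answer: 8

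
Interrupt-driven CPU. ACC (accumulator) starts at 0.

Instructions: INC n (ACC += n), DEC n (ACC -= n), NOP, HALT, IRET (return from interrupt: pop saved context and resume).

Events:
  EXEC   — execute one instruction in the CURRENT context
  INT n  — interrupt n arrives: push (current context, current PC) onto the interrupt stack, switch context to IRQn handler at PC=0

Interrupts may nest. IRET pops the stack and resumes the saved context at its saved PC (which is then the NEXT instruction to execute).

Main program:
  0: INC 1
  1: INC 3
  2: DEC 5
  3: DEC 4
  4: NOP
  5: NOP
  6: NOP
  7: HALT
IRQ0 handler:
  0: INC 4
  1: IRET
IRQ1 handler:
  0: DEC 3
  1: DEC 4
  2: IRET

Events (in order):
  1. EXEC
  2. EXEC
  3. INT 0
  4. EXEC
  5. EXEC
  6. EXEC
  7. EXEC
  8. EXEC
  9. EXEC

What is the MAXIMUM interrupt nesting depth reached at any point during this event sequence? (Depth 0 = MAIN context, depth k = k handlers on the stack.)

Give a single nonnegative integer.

Event 1 (EXEC): [MAIN] PC=0: INC 1 -> ACC=1 [depth=0]
Event 2 (EXEC): [MAIN] PC=1: INC 3 -> ACC=4 [depth=0]
Event 3 (INT 0): INT 0 arrives: push (MAIN, PC=2), enter IRQ0 at PC=0 (depth now 1) [depth=1]
Event 4 (EXEC): [IRQ0] PC=0: INC 4 -> ACC=8 [depth=1]
Event 5 (EXEC): [IRQ0] PC=1: IRET -> resume MAIN at PC=2 (depth now 0) [depth=0]
Event 6 (EXEC): [MAIN] PC=2: DEC 5 -> ACC=3 [depth=0]
Event 7 (EXEC): [MAIN] PC=3: DEC 4 -> ACC=-1 [depth=0]
Event 8 (EXEC): [MAIN] PC=4: NOP [depth=0]
Event 9 (EXEC): [MAIN] PC=5: NOP [depth=0]
Max depth observed: 1

Answer: 1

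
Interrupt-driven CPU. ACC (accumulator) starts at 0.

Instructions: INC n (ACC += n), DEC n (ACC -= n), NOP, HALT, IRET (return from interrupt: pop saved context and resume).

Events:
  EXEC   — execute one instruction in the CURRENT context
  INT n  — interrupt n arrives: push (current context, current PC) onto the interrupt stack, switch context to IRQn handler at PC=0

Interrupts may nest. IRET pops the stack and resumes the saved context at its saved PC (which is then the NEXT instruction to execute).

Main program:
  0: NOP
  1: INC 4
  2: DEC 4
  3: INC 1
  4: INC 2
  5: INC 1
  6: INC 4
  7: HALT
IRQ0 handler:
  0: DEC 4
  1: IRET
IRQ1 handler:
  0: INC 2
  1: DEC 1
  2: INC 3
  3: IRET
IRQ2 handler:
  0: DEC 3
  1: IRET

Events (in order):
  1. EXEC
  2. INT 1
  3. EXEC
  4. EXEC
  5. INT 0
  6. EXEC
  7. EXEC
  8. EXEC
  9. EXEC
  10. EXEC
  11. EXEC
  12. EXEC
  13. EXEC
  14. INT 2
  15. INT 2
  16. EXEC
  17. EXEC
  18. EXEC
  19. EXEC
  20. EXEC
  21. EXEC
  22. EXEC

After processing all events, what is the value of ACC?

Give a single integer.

Event 1 (EXEC): [MAIN] PC=0: NOP
Event 2 (INT 1): INT 1 arrives: push (MAIN, PC=1), enter IRQ1 at PC=0 (depth now 1)
Event 3 (EXEC): [IRQ1] PC=0: INC 2 -> ACC=2
Event 4 (EXEC): [IRQ1] PC=1: DEC 1 -> ACC=1
Event 5 (INT 0): INT 0 arrives: push (IRQ1, PC=2), enter IRQ0 at PC=0 (depth now 2)
Event 6 (EXEC): [IRQ0] PC=0: DEC 4 -> ACC=-3
Event 7 (EXEC): [IRQ0] PC=1: IRET -> resume IRQ1 at PC=2 (depth now 1)
Event 8 (EXEC): [IRQ1] PC=2: INC 3 -> ACC=0
Event 9 (EXEC): [IRQ1] PC=3: IRET -> resume MAIN at PC=1 (depth now 0)
Event 10 (EXEC): [MAIN] PC=1: INC 4 -> ACC=4
Event 11 (EXEC): [MAIN] PC=2: DEC 4 -> ACC=0
Event 12 (EXEC): [MAIN] PC=3: INC 1 -> ACC=1
Event 13 (EXEC): [MAIN] PC=4: INC 2 -> ACC=3
Event 14 (INT 2): INT 2 arrives: push (MAIN, PC=5), enter IRQ2 at PC=0 (depth now 1)
Event 15 (INT 2): INT 2 arrives: push (IRQ2, PC=0), enter IRQ2 at PC=0 (depth now 2)
Event 16 (EXEC): [IRQ2] PC=0: DEC 3 -> ACC=0
Event 17 (EXEC): [IRQ2] PC=1: IRET -> resume IRQ2 at PC=0 (depth now 1)
Event 18 (EXEC): [IRQ2] PC=0: DEC 3 -> ACC=-3
Event 19 (EXEC): [IRQ2] PC=1: IRET -> resume MAIN at PC=5 (depth now 0)
Event 20 (EXEC): [MAIN] PC=5: INC 1 -> ACC=-2
Event 21 (EXEC): [MAIN] PC=6: INC 4 -> ACC=2
Event 22 (EXEC): [MAIN] PC=7: HALT

Answer: 2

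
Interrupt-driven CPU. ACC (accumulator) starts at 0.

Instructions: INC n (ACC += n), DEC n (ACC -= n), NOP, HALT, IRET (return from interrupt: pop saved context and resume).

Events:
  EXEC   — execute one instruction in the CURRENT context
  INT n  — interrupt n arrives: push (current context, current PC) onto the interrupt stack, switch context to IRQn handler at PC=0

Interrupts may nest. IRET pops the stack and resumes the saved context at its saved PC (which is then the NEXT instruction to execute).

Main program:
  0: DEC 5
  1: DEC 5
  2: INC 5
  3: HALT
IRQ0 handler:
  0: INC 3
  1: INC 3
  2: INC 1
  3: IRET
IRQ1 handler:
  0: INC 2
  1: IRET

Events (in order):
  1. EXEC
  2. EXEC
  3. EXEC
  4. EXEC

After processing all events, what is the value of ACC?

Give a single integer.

Answer: -5

Derivation:
Event 1 (EXEC): [MAIN] PC=0: DEC 5 -> ACC=-5
Event 2 (EXEC): [MAIN] PC=1: DEC 5 -> ACC=-10
Event 3 (EXEC): [MAIN] PC=2: INC 5 -> ACC=-5
Event 4 (EXEC): [MAIN] PC=3: HALT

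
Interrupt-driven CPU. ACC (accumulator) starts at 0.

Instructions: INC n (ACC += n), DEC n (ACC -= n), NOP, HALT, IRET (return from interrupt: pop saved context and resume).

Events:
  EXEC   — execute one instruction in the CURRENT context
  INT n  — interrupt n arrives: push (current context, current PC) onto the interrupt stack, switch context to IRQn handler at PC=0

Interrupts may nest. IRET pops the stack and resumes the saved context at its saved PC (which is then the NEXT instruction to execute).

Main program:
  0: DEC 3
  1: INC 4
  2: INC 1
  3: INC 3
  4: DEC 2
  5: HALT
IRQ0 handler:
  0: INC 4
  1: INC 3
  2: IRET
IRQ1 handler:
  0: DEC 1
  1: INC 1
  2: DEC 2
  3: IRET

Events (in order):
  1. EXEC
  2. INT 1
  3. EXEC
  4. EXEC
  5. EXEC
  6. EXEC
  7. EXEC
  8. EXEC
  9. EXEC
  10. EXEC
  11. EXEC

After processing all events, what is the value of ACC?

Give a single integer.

Answer: 1

Derivation:
Event 1 (EXEC): [MAIN] PC=0: DEC 3 -> ACC=-3
Event 2 (INT 1): INT 1 arrives: push (MAIN, PC=1), enter IRQ1 at PC=0 (depth now 1)
Event 3 (EXEC): [IRQ1] PC=0: DEC 1 -> ACC=-4
Event 4 (EXEC): [IRQ1] PC=1: INC 1 -> ACC=-3
Event 5 (EXEC): [IRQ1] PC=2: DEC 2 -> ACC=-5
Event 6 (EXEC): [IRQ1] PC=3: IRET -> resume MAIN at PC=1 (depth now 0)
Event 7 (EXEC): [MAIN] PC=1: INC 4 -> ACC=-1
Event 8 (EXEC): [MAIN] PC=2: INC 1 -> ACC=0
Event 9 (EXEC): [MAIN] PC=3: INC 3 -> ACC=3
Event 10 (EXEC): [MAIN] PC=4: DEC 2 -> ACC=1
Event 11 (EXEC): [MAIN] PC=5: HALT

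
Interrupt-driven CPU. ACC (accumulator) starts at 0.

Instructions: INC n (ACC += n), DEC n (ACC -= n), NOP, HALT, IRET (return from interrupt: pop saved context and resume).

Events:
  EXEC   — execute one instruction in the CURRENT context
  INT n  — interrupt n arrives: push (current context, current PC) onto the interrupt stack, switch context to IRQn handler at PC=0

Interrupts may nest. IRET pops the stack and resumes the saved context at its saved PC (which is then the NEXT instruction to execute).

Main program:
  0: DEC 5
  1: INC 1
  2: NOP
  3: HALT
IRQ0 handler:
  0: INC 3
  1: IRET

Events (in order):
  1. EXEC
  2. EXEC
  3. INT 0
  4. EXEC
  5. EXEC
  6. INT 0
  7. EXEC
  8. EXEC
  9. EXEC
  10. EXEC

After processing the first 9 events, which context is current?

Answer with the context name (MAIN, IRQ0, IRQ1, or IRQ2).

Answer: MAIN

Derivation:
Event 1 (EXEC): [MAIN] PC=0: DEC 5 -> ACC=-5
Event 2 (EXEC): [MAIN] PC=1: INC 1 -> ACC=-4
Event 3 (INT 0): INT 0 arrives: push (MAIN, PC=2), enter IRQ0 at PC=0 (depth now 1)
Event 4 (EXEC): [IRQ0] PC=0: INC 3 -> ACC=-1
Event 5 (EXEC): [IRQ0] PC=1: IRET -> resume MAIN at PC=2 (depth now 0)
Event 6 (INT 0): INT 0 arrives: push (MAIN, PC=2), enter IRQ0 at PC=0 (depth now 1)
Event 7 (EXEC): [IRQ0] PC=0: INC 3 -> ACC=2
Event 8 (EXEC): [IRQ0] PC=1: IRET -> resume MAIN at PC=2 (depth now 0)
Event 9 (EXEC): [MAIN] PC=2: NOP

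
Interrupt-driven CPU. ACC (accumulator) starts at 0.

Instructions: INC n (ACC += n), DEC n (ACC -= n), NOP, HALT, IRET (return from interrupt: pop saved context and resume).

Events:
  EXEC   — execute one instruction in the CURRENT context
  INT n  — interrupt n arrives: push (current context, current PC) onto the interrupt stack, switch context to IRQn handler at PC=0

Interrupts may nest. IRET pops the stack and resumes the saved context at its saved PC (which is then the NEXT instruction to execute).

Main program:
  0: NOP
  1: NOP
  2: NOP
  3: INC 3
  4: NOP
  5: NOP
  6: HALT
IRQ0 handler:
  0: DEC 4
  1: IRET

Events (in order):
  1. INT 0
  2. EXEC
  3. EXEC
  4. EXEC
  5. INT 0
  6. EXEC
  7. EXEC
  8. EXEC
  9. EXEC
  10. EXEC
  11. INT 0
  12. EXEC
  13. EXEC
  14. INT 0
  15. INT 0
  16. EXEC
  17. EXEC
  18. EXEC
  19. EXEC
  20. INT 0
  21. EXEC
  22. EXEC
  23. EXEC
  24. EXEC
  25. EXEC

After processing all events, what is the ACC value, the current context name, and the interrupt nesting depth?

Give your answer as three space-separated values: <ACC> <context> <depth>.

Event 1 (INT 0): INT 0 arrives: push (MAIN, PC=0), enter IRQ0 at PC=0 (depth now 1)
Event 2 (EXEC): [IRQ0] PC=0: DEC 4 -> ACC=-4
Event 3 (EXEC): [IRQ0] PC=1: IRET -> resume MAIN at PC=0 (depth now 0)
Event 4 (EXEC): [MAIN] PC=0: NOP
Event 5 (INT 0): INT 0 arrives: push (MAIN, PC=1), enter IRQ0 at PC=0 (depth now 1)
Event 6 (EXEC): [IRQ0] PC=0: DEC 4 -> ACC=-8
Event 7 (EXEC): [IRQ0] PC=1: IRET -> resume MAIN at PC=1 (depth now 0)
Event 8 (EXEC): [MAIN] PC=1: NOP
Event 9 (EXEC): [MAIN] PC=2: NOP
Event 10 (EXEC): [MAIN] PC=3: INC 3 -> ACC=-5
Event 11 (INT 0): INT 0 arrives: push (MAIN, PC=4), enter IRQ0 at PC=0 (depth now 1)
Event 12 (EXEC): [IRQ0] PC=0: DEC 4 -> ACC=-9
Event 13 (EXEC): [IRQ0] PC=1: IRET -> resume MAIN at PC=4 (depth now 0)
Event 14 (INT 0): INT 0 arrives: push (MAIN, PC=4), enter IRQ0 at PC=0 (depth now 1)
Event 15 (INT 0): INT 0 arrives: push (IRQ0, PC=0), enter IRQ0 at PC=0 (depth now 2)
Event 16 (EXEC): [IRQ0] PC=0: DEC 4 -> ACC=-13
Event 17 (EXEC): [IRQ0] PC=1: IRET -> resume IRQ0 at PC=0 (depth now 1)
Event 18 (EXEC): [IRQ0] PC=0: DEC 4 -> ACC=-17
Event 19 (EXEC): [IRQ0] PC=1: IRET -> resume MAIN at PC=4 (depth now 0)
Event 20 (INT 0): INT 0 arrives: push (MAIN, PC=4), enter IRQ0 at PC=0 (depth now 1)
Event 21 (EXEC): [IRQ0] PC=0: DEC 4 -> ACC=-21
Event 22 (EXEC): [IRQ0] PC=1: IRET -> resume MAIN at PC=4 (depth now 0)
Event 23 (EXEC): [MAIN] PC=4: NOP
Event 24 (EXEC): [MAIN] PC=5: NOP
Event 25 (EXEC): [MAIN] PC=6: HALT

Answer: -21 MAIN 0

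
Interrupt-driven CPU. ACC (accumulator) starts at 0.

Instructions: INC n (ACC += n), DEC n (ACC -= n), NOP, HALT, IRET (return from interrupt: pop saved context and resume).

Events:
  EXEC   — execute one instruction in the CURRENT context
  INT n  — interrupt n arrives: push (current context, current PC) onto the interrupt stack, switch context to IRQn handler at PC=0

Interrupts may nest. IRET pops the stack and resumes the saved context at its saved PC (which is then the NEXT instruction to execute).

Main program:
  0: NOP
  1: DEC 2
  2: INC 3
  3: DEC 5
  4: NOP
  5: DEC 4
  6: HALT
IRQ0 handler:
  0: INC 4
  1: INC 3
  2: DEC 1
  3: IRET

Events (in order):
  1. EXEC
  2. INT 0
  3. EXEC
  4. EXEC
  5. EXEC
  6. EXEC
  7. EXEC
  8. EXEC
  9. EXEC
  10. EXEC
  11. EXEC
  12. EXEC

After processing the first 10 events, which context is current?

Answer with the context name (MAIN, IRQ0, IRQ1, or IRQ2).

Event 1 (EXEC): [MAIN] PC=0: NOP
Event 2 (INT 0): INT 0 arrives: push (MAIN, PC=1), enter IRQ0 at PC=0 (depth now 1)
Event 3 (EXEC): [IRQ0] PC=0: INC 4 -> ACC=4
Event 4 (EXEC): [IRQ0] PC=1: INC 3 -> ACC=7
Event 5 (EXEC): [IRQ0] PC=2: DEC 1 -> ACC=6
Event 6 (EXEC): [IRQ0] PC=3: IRET -> resume MAIN at PC=1 (depth now 0)
Event 7 (EXEC): [MAIN] PC=1: DEC 2 -> ACC=4
Event 8 (EXEC): [MAIN] PC=2: INC 3 -> ACC=7
Event 9 (EXEC): [MAIN] PC=3: DEC 5 -> ACC=2
Event 10 (EXEC): [MAIN] PC=4: NOP

Answer: MAIN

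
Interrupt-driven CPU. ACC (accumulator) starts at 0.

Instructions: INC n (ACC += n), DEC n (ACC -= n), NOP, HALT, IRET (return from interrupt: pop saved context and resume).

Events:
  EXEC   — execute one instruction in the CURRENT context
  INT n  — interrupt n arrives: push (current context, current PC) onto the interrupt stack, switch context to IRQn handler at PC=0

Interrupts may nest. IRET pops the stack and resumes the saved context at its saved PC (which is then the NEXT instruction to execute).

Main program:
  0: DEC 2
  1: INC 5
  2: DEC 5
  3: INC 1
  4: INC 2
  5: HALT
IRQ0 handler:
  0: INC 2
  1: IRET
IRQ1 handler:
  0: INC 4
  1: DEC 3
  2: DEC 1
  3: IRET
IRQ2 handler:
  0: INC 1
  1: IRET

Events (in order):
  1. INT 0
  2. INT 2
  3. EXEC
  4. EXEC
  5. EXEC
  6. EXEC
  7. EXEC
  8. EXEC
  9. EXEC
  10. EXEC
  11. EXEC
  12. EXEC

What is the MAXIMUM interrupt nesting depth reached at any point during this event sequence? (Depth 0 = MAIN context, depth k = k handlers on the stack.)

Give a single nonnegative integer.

Answer: 2

Derivation:
Event 1 (INT 0): INT 0 arrives: push (MAIN, PC=0), enter IRQ0 at PC=0 (depth now 1) [depth=1]
Event 2 (INT 2): INT 2 arrives: push (IRQ0, PC=0), enter IRQ2 at PC=0 (depth now 2) [depth=2]
Event 3 (EXEC): [IRQ2] PC=0: INC 1 -> ACC=1 [depth=2]
Event 4 (EXEC): [IRQ2] PC=1: IRET -> resume IRQ0 at PC=0 (depth now 1) [depth=1]
Event 5 (EXEC): [IRQ0] PC=0: INC 2 -> ACC=3 [depth=1]
Event 6 (EXEC): [IRQ0] PC=1: IRET -> resume MAIN at PC=0 (depth now 0) [depth=0]
Event 7 (EXEC): [MAIN] PC=0: DEC 2 -> ACC=1 [depth=0]
Event 8 (EXEC): [MAIN] PC=1: INC 5 -> ACC=6 [depth=0]
Event 9 (EXEC): [MAIN] PC=2: DEC 5 -> ACC=1 [depth=0]
Event 10 (EXEC): [MAIN] PC=3: INC 1 -> ACC=2 [depth=0]
Event 11 (EXEC): [MAIN] PC=4: INC 2 -> ACC=4 [depth=0]
Event 12 (EXEC): [MAIN] PC=5: HALT [depth=0]
Max depth observed: 2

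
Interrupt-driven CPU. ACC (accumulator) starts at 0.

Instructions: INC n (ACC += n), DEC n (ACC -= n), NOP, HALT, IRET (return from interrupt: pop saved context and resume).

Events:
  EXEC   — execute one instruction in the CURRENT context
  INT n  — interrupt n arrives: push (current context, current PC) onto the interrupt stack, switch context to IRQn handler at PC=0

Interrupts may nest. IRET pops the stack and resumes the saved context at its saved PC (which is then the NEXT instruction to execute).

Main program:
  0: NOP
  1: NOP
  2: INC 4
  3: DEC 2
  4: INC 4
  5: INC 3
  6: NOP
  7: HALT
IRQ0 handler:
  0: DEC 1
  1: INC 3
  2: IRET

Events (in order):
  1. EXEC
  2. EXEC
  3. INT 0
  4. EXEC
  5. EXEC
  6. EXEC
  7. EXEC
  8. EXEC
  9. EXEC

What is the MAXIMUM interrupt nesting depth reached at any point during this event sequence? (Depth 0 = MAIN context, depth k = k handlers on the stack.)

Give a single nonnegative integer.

Event 1 (EXEC): [MAIN] PC=0: NOP [depth=0]
Event 2 (EXEC): [MAIN] PC=1: NOP [depth=0]
Event 3 (INT 0): INT 0 arrives: push (MAIN, PC=2), enter IRQ0 at PC=0 (depth now 1) [depth=1]
Event 4 (EXEC): [IRQ0] PC=0: DEC 1 -> ACC=-1 [depth=1]
Event 5 (EXEC): [IRQ0] PC=1: INC 3 -> ACC=2 [depth=1]
Event 6 (EXEC): [IRQ0] PC=2: IRET -> resume MAIN at PC=2 (depth now 0) [depth=0]
Event 7 (EXEC): [MAIN] PC=2: INC 4 -> ACC=6 [depth=0]
Event 8 (EXEC): [MAIN] PC=3: DEC 2 -> ACC=4 [depth=0]
Event 9 (EXEC): [MAIN] PC=4: INC 4 -> ACC=8 [depth=0]
Max depth observed: 1

Answer: 1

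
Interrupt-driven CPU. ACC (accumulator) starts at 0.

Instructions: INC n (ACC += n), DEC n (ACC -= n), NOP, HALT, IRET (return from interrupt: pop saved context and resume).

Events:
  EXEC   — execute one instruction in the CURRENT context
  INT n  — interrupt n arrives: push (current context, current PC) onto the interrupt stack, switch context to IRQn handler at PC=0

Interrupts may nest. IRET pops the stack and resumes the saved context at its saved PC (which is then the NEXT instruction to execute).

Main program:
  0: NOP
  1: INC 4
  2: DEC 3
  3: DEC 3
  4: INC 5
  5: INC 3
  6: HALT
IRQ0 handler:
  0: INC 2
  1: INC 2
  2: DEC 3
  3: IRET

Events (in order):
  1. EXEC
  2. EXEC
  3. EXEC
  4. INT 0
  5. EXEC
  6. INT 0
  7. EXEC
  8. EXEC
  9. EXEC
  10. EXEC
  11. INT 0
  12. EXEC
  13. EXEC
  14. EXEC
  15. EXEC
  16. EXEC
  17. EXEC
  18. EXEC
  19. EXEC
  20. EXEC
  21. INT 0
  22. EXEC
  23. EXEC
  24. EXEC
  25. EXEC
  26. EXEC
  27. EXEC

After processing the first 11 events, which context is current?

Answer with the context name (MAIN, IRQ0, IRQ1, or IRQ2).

Answer: IRQ0

Derivation:
Event 1 (EXEC): [MAIN] PC=0: NOP
Event 2 (EXEC): [MAIN] PC=1: INC 4 -> ACC=4
Event 3 (EXEC): [MAIN] PC=2: DEC 3 -> ACC=1
Event 4 (INT 0): INT 0 arrives: push (MAIN, PC=3), enter IRQ0 at PC=0 (depth now 1)
Event 5 (EXEC): [IRQ0] PC=0: INC 2 -> ACC=3
Event 6 (INT 0): INT 0 arrives: push (IRQ0, PC=1), enter IRQ0 at PC=0 (depth now 2)
Event 7 (EXEC): [IRQ0] PC=0: INC 2 -> ACC=5
Event 8 (EXEC): [IRQ0] PC=1: INC 2 -> ACC=7
Event 9 (EXEC): [IRQ0] PC=2: DEC 3 -> ACC=4
Event 10 (EXEC): [IRQ0] PC=3: IRET -> resume IRQ0 at PC=1 (depth now 1)
Event 11 (INT 0): INT 0 arrives: push (IRQ0, PC=1), enter IRQ0 at PC=0 (depth now 2)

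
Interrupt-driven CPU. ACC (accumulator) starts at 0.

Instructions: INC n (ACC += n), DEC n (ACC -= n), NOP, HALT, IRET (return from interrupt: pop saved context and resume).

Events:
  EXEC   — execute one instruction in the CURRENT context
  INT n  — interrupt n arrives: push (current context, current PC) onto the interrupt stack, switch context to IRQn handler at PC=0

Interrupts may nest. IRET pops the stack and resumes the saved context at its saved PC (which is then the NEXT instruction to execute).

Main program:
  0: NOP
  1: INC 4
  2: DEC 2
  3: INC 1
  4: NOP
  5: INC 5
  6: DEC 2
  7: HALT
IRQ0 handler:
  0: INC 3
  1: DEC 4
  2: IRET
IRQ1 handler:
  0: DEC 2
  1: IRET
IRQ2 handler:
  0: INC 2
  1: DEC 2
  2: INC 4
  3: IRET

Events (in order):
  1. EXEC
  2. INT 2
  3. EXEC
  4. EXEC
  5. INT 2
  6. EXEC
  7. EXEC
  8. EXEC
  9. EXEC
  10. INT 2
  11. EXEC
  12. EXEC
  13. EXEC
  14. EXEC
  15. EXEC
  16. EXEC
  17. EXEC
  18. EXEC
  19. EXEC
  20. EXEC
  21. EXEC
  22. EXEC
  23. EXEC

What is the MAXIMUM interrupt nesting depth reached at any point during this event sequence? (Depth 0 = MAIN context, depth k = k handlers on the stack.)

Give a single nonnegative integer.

Event 1 (EXEC): [MAIN] PC=0: NOP [depth=0]
Event 2 (INT 2): INT 2 arrives: push (MAIN, PC=1), enter IRQ2 at PC=0 (depth now 1) [depth=1]
Event 3 (EXEC): [IRQ2] PC=0: INC 2 -> ACC=2 [depth=1]
Event 4 (EXEC): [IRQ2] PC=1: DEC 2 -> ACC=0 [depth=1]
Event 5 (INT 2): INT 2 arrives: push (IRQ2, PC=2), enter IRQ2 at PC=0 (depth now 2) [depth=2]
Event 6 (EXEC): [IRQ2] PC=0: INC 2 -> ACC=2 [depth=2]
Event 7 (EXEC): [IRQ2] PC=1: DEC 2 -> ACC=0 [depth=2]
Event 8 (EXEC): [IRQ2] PC=2: INC 4 -> ACC=4 [depth=2]
Event 9 (EXEC): [IRQ2] PC=3: IRET -> resume IRQ2 at PC=2 (depth now 1) [depth=1]
Event 10 (INT 2): INT 2 arrives: push (IRQ2, PC=2), enter IRQ2 at PC=0 (depth now 2) [depth=2]
Event 11 (EXEC): [IRQ2] PC=0: INC 2 -> ACC=6 [depth=2]
Event 12 (EXEC): [IRQ2] PC=1: DEC 2 -> ACC=4 [depth=2]
Event 13 (EXEC): [IRQ2] PC=2: INC 4 -> ACC=8 [depth=2]
Event 14 (EXEC): [IRQ2] PC=3: IRET -> resume IRQ2 at PC=2 (depth now 1) [depth=1]
Event 15 (EXEC): [IRQ2] PC=2: INC 4 -> ACC=12 [depth=1]
Event 16 (EXEC): [IRQ2] PC=3: IRET -> resume MAIN at PC=1 (depth now 0) [depth=0]
Event 17 (EXEC): [MAIN] PC=1: INC 4 -> ACC=16 [depth=0]
Event 18 (EXEC): [MAIN] PC=2: DEC 2 -> ACC=14 [depth=0]
Event 19 (EXEC): [MAIN] PC=3: INC 1 -> ACC=15 [depth=0]
Event 20 (EXEC): [MAIN] PC=4: NOP [depth=0]
Event 21 (EXEC): [MAIN] PC=5: INC 5 -> ACC=20 [depth=0]
Event 22 (EXEC): [MAIN] PC=6: DEC 2 -> ACC=18 [depth=0]
Event 23 (EXEC): [MAIN] PC=7: HALT [depth=0]
Max depth observed: 2

Answer: 2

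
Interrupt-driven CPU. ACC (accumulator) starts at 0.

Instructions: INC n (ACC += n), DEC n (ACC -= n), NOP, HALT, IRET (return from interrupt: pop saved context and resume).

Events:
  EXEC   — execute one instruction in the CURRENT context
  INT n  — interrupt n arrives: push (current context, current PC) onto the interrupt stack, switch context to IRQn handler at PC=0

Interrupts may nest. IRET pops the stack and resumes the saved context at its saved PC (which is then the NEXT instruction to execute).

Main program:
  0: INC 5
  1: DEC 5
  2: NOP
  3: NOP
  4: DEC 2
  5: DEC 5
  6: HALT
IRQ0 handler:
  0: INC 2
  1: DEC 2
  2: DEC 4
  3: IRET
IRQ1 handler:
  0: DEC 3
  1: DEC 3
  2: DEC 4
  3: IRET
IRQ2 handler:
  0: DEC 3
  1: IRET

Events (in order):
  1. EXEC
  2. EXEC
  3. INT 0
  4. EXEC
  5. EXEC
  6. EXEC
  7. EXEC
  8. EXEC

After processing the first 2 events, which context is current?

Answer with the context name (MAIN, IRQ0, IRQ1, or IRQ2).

Answer: MAIN

Derivation:
Event 1 (EXEC): [MAIN] PC=0: INC 5 -> ACC=5
Event 2 (EXEC): [MAIN] PC=1: DEC 5 -> ACC=0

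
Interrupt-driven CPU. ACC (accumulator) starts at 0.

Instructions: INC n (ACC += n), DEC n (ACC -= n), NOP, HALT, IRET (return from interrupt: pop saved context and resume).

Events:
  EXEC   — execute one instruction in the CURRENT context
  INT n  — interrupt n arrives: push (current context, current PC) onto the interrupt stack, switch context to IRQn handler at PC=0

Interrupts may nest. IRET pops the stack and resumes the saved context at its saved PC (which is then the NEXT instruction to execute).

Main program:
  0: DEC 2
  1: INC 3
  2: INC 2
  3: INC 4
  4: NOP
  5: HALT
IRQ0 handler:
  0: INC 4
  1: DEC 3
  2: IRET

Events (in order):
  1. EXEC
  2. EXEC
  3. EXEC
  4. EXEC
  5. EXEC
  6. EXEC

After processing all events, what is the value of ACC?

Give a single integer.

Answer: 7

Derivation:
Event 1 (EXEC): [MAIN] PC=0: DEC 2 -> ACC=-2
Event 2 (EXEC): [MAIN] PC=1: INC 3 -> ACC=1
Event 3 (EXEC): [MAIN] PC=2: INC 2 -> ACC=3
Event 4 (EXEC): [MAIN] PC=3: INC 4 -> ACC=7
Event 5 (EXEC): [MAIN] PC=4: NOP
Event 6 (EXEC): [MAIN] PC=5: HALT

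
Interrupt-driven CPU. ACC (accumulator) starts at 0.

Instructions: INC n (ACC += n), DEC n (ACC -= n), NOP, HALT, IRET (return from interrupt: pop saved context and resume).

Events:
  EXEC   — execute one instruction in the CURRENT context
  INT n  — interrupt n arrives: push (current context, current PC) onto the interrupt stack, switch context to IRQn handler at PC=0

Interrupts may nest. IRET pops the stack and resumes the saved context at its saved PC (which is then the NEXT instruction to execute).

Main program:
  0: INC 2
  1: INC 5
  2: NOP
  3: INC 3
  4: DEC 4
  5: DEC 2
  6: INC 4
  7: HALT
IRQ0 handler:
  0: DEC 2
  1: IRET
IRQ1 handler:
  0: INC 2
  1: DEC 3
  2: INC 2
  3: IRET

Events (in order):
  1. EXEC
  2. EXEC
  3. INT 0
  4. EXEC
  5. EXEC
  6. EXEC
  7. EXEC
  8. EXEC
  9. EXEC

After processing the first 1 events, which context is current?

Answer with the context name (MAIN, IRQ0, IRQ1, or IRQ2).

Event 1 (EXEC): [MAIN] PC=0: INC 2 -> ACC=2

Answer: MAIN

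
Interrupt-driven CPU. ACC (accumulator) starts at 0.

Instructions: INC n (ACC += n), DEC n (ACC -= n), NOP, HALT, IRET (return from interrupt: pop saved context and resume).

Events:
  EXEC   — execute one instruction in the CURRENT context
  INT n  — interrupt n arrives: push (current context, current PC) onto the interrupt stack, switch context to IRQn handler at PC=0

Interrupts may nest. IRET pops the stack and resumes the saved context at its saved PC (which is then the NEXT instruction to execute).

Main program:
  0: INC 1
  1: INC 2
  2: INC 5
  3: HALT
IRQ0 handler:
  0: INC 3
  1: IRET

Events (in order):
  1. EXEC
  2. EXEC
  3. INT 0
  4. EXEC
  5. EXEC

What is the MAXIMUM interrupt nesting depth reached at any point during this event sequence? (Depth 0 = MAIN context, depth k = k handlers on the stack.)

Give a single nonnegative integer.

Answer: 1

Derivation:
Event 1 (EXEC): [MAIN] PC=0: INC 1 -> ACC=1 [depth=0]
Event 2 (EXEC): [MAIN] PC=1: INC 2 -> ACC=3 [depth=0]
Event 3 (INT 0): INT 0 arrives: push (MAIN, PC=2), enter IRQ0 at PC=0 (depth now 1) [depth=1]
Event 4 (EXEC): [IRQ0] PC=0: INC 3 -> ACC=6 [depth=1]
Event 5 (EXEC): [IRQ0] PC=1: IRET -> resume MAIN at PC=2 (depth now 0) [depth=0]
Max depth observed: 1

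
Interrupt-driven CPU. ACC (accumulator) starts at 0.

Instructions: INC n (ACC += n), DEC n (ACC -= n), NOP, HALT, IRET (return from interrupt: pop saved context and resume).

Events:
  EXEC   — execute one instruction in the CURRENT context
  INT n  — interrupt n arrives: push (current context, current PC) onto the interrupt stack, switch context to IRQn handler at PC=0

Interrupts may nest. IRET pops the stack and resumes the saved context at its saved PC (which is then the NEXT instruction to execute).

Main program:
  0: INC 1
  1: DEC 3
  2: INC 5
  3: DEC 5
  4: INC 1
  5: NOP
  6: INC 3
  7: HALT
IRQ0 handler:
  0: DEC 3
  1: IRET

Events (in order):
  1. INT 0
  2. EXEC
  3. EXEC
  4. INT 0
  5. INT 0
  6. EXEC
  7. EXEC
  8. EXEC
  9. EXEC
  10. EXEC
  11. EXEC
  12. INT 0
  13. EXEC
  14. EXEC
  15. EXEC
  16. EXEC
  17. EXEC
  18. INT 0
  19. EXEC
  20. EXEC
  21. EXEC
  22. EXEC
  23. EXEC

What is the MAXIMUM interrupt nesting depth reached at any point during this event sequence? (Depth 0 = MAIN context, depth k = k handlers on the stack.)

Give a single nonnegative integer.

Event 1 (INT 0): INT 0 arrives: push (MAIN, PC=0), enter IRQ0 at PC=0 (depth now 1) [depth=1]
Event 2 (EXEC): [IRQ0] PC=0: DEC 3 -> ACC=-3 [depth=1]
Event 3 (EXEC): [IRQ0] PC=1: IRET -> resume MAIN at PC=0 (depth now 0) [depth=0]
Event 4 (INT 0): INT 0 arrives: push (MAIN, PC=0), enter IRQ0 at PC=0 (depth now 1) [depth=1]
Event 5 (INT 0): INT 0 arrives: push (IRQ0, PC=0), enter IRQ0 at PC=0 (depth now 2) [depth=2]
Event 6 (EXEC): [IRQ0] PC=0: DEC 3 -> ACC=-6 [depth=2]
Event 7 (EXEC): [IRQ0] PC=1: IRET -> resume IRQ0 at PC=0 (depth now 1) [depth=1]
Event 8 (EXEC): [IRQ0] PC=0: DEC 3 -> ACC=-9 [depth=1]
Event 9 (EXEC): [IRQ0] PC=1: IRET -> resume MAIN at PC=0 (depth now 0) [depth=0]
Event 10 (EXEC): [MAIN] PC=0: INC 1 -> ACC=-8 [depth=0]
Event 11 (EXEC): [MAIN] PC=1: DEC 3 -> ACC=-11 [depth=0]
Event 12 (INT 0): INT 0 arrives: push (MAIN, PC=2), enter IRQ0 at PC=0 (depth now 1) [depth=1]
Event 13 (EXEC): [IRQ0] PC=0: DEC 3 -> ACC=-14 [depth=1]
Event 14 (EXEC): [IRQ0] PC=1: IRET -> resume MAIN at PC=2 (depth now 0) [depth=0]
Event 15 (EXEC): [MAIN] PC=2: INC 5 -> ACC=-9 [depth=0]
Event 16 (EXEC): [MAIN] PC=3: DEC 5 -> ACC=-14 [depth=0]
Event 17 (EXEC): [MAIN] PC=4: INC 1 -> ACC=-13 [depth=0]
Event 18 (INT 0): INT 0 arrives: push (MAIN, PC=5), enter IRQ0 at PC=0 (depth now 1) [depth=1]
Event 19 (EXEC): [IRQ0] PC=0: DEC 3 -> ACC=-16 [depth=1]
Event 20 (EXEC): [IRQ0] PC=1: IRET -> resume MAIN at PC=5 (depth now 0) [depth=0]
Event 21 (EXEC): [MAIN] PC=5: NOP [depth=0]
Event 22 (EXEC): [MAIN] PC=6: INC 3 -> ACC=-13 [depth=0]
Event 23 (EXEC): [MAIN] PC=7: HALT [depth=0]
Max depth observed: 2

Answer: 2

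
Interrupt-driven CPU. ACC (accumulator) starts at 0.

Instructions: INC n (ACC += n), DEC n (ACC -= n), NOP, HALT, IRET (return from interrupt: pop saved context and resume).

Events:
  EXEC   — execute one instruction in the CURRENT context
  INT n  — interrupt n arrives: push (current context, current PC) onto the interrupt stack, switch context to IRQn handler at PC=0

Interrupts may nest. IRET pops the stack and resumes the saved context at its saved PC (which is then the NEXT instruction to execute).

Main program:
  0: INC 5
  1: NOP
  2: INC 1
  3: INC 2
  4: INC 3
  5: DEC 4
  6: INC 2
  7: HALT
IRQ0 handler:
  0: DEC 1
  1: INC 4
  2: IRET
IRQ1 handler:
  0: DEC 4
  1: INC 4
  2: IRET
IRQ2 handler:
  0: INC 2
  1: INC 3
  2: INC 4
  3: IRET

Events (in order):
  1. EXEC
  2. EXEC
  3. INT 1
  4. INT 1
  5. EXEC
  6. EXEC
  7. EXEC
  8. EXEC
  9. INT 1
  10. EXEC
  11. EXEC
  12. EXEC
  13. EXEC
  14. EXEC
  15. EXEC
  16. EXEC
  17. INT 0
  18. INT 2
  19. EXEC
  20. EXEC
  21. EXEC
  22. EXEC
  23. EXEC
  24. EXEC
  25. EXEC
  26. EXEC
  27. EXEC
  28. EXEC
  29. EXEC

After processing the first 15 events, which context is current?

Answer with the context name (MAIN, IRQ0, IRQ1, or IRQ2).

Answer: MAIN

Derivation:
Event 1 (EXEC): [MAIN] PC=0: INC 5 -> ACC=5
Event 2 (EXEC): [MAIN] PC=1: NOP
Event 3 (INT 1): INT 1 arrives: push (MAIN, PC=2), enter IRQ1 at PC=0 (depth now 1)
Event 4 (INT 1): INT 1 arrives: push (IRQ1, PC=0), enter IRQ1 at PC=0 (depth now 2)
Event 5 (EXEC): [IRQ1] PC=0: DEC 4 -> ACC=1
Event 6 (EXEC): [IRQ1] PC=1: INC 4 -> ACC=5
Event 7 (EXEC): [IRQ1] PC=2: IRET -> resume IRQ1 at PC=0 (depth now 1)
Event 8 (EXEC): [IRQ1] PC=0: DEC 4 -> ACC=1
Event 9 (INT 1): INT 1 arrives: push (IRQ1, PC=1), enter IRQ1 at PC=0 (depth now 2)
Event 10 (EXEC): [IRQ1] PC=0: DEC 4 -> ACC=-3
Event 11 (EXEC): [IRQ1] PC=1: INC 4 -> ACC=1
Event 12 (EXEC): [IRQ1] PC=2: IRET -> resume IRQ1 at PC=1 (depth now 1)
Event 13 (EXEC): [IRQ1] PC=1: INC 4 -> ACC=5
Event 14 (EXEC): [IRQ1] PC=2: IRET -> resume MAIN at PC=2 (depth now 0)
Event 15 (EXEC): [MAIN] PC=2: INC 1 -> ACC=6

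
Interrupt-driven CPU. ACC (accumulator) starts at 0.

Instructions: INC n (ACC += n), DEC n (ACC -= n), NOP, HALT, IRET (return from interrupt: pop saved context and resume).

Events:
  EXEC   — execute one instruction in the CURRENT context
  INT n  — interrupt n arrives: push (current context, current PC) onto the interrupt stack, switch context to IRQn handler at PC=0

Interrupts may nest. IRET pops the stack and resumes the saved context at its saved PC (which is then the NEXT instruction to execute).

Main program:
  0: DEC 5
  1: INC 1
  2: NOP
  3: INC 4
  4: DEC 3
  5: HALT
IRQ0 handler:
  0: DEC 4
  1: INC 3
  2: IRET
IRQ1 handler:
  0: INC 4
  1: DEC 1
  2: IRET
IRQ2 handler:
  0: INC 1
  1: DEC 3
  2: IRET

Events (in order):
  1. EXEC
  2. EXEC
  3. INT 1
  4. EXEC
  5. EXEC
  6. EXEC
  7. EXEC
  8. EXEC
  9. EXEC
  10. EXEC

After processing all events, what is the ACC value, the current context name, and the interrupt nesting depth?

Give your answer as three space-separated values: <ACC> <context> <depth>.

Answer: 0 MAIN 0

Derivation:
Event 1 (EXEC): [MAIN] PC=0: DEC 5 -> ACC=-5
Event 2 (EXEC): [MAIN] PC=1: INC 1 -> ACC=-4
Event 3 (INT 1): INT 1 arrives: push (MAIN, PC=2), enter IRQ1 at PC=0 (depth now 1)
Event 4 (EXEC): [IRQ1] PC=0: INC 4 -> ACC=0
Event 5 (EXEC): [IRQ1] PC=1: DEC 1 -> ACC=-1
Event 6 (EXEC): [IRQ1] PC=2: IRET -> resume MAIN at PC=2 (depth now 0)
Event 7 (EXEC): [MAIN] PC=2: NOP
Event 8 (EXEC): [MAIN] PC=3: INC 4 -> ACC=3
Event 9 (EXEC): [MAIN] PC=4: DEC 3 -> ACC=0
Event 10 (EXEC): [MAIN] PC=5: HALT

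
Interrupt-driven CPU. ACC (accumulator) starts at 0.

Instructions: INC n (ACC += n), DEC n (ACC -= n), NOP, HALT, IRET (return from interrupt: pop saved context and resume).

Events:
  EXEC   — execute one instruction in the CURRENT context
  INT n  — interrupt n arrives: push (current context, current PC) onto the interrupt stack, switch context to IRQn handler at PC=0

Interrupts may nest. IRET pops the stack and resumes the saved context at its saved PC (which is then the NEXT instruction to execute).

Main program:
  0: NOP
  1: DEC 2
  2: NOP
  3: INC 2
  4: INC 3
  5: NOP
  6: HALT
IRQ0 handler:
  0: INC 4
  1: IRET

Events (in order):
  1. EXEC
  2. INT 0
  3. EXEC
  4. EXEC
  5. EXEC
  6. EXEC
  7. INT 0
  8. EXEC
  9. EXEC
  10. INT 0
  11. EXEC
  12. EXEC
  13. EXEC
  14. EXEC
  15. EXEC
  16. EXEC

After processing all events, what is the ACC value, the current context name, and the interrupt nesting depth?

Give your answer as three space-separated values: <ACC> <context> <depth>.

Answer: 15 MAIN 0

Derivation:
Event 1 (EXEC): [MAIN] PC=0: NOP
Event 2 (INT 0): INT 0 arrives: push (MAIN, PC=1), enter IRQ0 at PC=0 (depth now 1)
Event 3 (EXEC): [IRQ0] PC=0: INC 4 -> ACC=4
Event 4 (EXEC): [IRQ0] PC=1: IRET -> resume MAIN at PC=1 (depth now 0)
Event 5 (EXEC): [MAIN] PC=1: DEC 2 -> ACC=2
Event 6 (EXEC): [MAIN] PC=2: NOP
Event 7 (INT 0): INT 0 arrives: push (MAIN, PC=3), enter IRQ0 at PC=0 (depth now 1)
Event 8 (EXEC): [IRQ0] PC=0: INC 4 -> ACC=6
Event 9 (EXEC): [IRQ0] PC=1: IRET -> resume MAIN at PC=3 (depth now 0)
Event 10 (INT 0): INT 0 arrives: push (MAIN, PC=3), enter IRQ0 at PC=0 (depth now 1)
Event 11 (EXEC): [IRQ0] PC=0: INC 4 -> ACC=10
Event 12 (EXEC): [IRQ0] PC=1: IRET -> resume MAIN at PC=3 (depth now 0)
Event 13 (EXEC): [MAIN] PC=3: INC 2 -> ACC=12
Event 14 (EXEC): [MAIN] PC=4: INC 3 -> ACC=15
Event 15 (EXEC): [MAIN] PC=5: NOP
Event 16 (EXEC): [MAIN] PC=6: HALT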